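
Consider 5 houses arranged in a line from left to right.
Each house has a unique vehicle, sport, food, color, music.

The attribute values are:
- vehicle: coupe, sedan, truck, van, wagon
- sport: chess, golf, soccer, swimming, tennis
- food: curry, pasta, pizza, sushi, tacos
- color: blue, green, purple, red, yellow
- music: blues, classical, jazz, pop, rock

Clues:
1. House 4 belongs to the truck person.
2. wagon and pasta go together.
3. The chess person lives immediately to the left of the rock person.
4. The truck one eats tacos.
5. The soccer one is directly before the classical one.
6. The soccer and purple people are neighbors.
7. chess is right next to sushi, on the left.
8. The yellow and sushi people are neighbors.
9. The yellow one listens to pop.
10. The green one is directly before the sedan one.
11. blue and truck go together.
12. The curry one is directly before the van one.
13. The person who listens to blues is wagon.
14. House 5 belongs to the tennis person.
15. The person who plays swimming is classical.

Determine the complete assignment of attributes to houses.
Solution:

House | Vehicle | Sport | Food | Color | Music
----------------------------------------------
  1   | coupe | chess | curry | yellow | pop
  2   | van | soccer | sushi | green | rock
  3   | sedan | swimming | pizza | purple | classical
  4   | truck | golf | tacos | blue | jazz
  5   | wagon | tennis | pasta | red | blues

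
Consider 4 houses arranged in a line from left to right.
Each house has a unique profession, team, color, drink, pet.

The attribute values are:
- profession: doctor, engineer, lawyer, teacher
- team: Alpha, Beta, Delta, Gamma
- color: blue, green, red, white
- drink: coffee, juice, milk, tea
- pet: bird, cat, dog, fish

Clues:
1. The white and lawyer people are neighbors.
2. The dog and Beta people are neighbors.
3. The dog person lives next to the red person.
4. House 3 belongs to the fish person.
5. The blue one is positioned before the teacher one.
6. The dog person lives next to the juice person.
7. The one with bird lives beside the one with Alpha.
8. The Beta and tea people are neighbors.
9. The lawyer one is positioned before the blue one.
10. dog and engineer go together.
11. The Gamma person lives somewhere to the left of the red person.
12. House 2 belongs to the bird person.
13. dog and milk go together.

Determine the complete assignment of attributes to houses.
Solution:

House | Profession | Team | Color | Drink | Pet
-----------------------------------------------
  1   | engineer | Gamma | white | milk | dog
  2   | lawyer | Beta | red | juice | bird
  3   | doctor | Alpha | blue | tea | fish
  4   | teacher | Delta | green | coffee | cat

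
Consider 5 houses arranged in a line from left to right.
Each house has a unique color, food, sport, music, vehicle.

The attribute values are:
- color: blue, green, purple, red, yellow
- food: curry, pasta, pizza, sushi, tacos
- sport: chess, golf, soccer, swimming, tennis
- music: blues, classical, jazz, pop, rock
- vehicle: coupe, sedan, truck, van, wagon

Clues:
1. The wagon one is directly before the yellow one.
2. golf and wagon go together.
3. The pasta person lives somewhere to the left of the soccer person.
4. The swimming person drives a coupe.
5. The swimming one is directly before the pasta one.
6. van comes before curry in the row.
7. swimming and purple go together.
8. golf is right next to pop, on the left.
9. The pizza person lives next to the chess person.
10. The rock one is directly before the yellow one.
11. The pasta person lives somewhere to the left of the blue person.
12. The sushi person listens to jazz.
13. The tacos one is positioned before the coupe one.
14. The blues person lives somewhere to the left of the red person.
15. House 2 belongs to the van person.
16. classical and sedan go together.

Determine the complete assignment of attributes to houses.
Solution:

House | Color | Food | Sport | Music | Vehicle
----------------------------------------------
  1   | green | pizza | golf | rock | wagon
  2   | yellow | tacos | chess | pop | van
  3   | purple | curry | swimming | blues | coupe
  4   | red | pasta | tennis | classical | sedan
  5   | blue | sushi | soccer | jazz | truck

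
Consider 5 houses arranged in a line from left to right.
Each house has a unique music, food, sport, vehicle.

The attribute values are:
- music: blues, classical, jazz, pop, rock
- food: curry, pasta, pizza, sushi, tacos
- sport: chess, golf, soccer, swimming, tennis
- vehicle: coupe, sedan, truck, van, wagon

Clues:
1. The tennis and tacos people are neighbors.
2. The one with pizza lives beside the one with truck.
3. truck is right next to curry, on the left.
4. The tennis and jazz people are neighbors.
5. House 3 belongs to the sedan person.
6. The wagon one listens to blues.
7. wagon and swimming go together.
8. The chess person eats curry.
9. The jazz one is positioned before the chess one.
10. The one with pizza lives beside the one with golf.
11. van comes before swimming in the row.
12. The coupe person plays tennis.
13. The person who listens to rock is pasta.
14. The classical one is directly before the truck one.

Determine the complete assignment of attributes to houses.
Solution:

House | Music | Food | Sport | Vehicle
--------------------------------------
  1   | classical | pizza | tennis | coupe
  2   | jazz | tacos | golf | truck
  3   | pop | curry | chess | sedan
  4   | rock | pasta | soccer | van
  5   | blues | sushi | swimming | wagon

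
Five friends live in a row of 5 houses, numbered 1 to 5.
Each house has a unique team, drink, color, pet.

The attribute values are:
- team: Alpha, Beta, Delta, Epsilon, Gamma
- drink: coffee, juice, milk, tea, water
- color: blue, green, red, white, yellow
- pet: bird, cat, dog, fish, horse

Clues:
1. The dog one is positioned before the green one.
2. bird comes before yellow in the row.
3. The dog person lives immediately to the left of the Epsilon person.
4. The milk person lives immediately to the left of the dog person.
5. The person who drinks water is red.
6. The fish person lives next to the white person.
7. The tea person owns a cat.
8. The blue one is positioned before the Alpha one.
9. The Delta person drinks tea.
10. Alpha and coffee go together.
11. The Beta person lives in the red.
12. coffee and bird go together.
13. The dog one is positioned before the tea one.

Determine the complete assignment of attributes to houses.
Solution:

House | Team | Drink | Color | Pet
----------------------------------
  1   | Gamma | milk | blue | horse
  2   | Beta | water | red | dog
  3   | Epsilon | juice | green | fish
  4   | Alpha | coffee | white | bird
  5   | Delta | tea | yellow | cat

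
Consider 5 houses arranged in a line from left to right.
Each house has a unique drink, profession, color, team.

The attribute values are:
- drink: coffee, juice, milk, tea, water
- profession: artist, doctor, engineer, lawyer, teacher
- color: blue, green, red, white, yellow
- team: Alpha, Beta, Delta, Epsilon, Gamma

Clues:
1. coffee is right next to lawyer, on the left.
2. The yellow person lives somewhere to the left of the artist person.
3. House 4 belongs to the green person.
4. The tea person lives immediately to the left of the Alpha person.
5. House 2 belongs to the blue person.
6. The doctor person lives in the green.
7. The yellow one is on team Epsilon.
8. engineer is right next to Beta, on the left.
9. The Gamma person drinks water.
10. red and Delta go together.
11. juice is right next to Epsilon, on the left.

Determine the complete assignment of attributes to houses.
Solution:

House | Drink | Profession | Color | Team
-----------------------------------------
  1   | coffee | engineer | red | Delta
  2   | juice | lawyer | blue | Beta
  3   | tea | teacher | yellow | Epsilon
  4   | milk | doctor | green | Alpha
  5   | water | artist | white | Gamma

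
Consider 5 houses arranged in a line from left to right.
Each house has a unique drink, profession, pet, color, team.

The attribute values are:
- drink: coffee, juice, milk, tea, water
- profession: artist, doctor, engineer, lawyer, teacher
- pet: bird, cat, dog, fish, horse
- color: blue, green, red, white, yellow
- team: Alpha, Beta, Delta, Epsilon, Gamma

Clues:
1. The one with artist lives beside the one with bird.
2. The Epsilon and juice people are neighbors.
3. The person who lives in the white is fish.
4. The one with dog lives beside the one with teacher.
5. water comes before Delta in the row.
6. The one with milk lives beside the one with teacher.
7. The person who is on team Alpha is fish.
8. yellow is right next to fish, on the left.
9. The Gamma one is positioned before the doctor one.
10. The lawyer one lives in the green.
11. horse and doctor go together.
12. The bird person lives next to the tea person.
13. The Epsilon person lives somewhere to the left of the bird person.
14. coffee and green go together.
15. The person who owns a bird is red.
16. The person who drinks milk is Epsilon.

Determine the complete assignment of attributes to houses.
Solution:

House | Drink | Profession | Pet | Color | Team
-----------------------------------------------
  1   | milk | artist | dog | blue | Epsilon
  2   | juice | teacher | bird | red | Gamma
  3   | tea | doctor | horse | yellow | Beta
  4   | water | engineer | fish | white | Alpha
  5   | coffee | lawyer | cat | green | Delta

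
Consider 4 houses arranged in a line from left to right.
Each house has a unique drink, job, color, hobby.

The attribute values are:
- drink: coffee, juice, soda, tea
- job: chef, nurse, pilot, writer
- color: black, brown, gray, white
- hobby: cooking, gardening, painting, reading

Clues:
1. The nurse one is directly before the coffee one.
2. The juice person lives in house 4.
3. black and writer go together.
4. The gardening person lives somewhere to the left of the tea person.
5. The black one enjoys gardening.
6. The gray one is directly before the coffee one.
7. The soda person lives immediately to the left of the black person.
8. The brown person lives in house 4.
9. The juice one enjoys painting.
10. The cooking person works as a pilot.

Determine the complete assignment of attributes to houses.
Solution:

House | Drink | Job | Color | Hobby
-----------------------------------
  1   | soda | nurse | gray | reading
  2   | coffee | writer | black | gardening
  3   | tea | pilot | white | cooking
  4   | juice | chef | brown | painting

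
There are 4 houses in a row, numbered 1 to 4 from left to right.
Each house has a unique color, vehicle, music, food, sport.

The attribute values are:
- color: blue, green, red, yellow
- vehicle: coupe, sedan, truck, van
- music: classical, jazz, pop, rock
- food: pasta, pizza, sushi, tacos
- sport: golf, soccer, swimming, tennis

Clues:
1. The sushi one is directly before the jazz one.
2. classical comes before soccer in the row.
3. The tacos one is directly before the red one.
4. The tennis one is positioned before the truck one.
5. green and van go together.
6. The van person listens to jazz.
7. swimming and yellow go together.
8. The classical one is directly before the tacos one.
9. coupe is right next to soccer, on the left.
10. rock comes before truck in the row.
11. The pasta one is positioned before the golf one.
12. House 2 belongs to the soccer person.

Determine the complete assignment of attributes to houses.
Solution:

House | Color | Vehicle | Music | Food | Sport
----------------------------------------------
  1   | yellow | coupe | classical | sushi | swimming
  2   | green | van | jazz | tacos | soccer
  3   | red | sedan | rock | pasta | tennis
  4   | blue | truck | pop | pizza | golf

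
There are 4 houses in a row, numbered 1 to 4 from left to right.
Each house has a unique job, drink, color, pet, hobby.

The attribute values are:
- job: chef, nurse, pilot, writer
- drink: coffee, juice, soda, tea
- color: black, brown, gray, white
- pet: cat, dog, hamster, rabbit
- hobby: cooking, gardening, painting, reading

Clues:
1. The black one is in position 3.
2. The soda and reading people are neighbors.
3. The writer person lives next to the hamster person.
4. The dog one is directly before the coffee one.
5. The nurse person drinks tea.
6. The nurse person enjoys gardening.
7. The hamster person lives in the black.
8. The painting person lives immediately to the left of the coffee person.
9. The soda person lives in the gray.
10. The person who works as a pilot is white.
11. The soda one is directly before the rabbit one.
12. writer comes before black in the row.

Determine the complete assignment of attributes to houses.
Solution:

House | Job | Drink | Color | Pet | Hobby
-----------------------------------------
  1   | chef | soda | gray | dog | painting
  2   | writer | coffee | brown | rabbit | reading
  3   | nurse | tea | black | hamster | gardening
  4   | pilot | juice | white | cat | cooking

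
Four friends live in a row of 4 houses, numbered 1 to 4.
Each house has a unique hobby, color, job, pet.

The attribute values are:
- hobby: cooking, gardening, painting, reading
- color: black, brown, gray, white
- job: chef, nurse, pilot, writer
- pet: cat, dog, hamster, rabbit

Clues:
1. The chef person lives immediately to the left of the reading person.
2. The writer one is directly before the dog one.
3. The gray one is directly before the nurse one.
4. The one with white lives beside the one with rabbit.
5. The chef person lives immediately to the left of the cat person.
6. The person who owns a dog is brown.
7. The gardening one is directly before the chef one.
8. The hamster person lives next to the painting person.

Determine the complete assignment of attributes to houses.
Solution:

House | Hobby | Color | Job | Pet
---------------------------------
  1   | gardening | white | pilot | hamster
  2   | painting | black | chef | rabbit
  3   | reading | gray | writer | cat
  4   | cooking | brown | nurse | dog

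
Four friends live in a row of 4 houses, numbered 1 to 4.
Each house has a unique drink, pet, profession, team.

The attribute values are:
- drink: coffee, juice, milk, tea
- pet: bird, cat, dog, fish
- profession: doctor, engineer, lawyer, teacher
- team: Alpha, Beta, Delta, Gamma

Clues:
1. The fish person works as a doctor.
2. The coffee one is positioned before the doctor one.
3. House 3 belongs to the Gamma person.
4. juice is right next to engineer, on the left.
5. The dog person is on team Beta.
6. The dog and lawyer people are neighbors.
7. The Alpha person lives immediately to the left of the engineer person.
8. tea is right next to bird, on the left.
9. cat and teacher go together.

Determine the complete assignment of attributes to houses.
Solution:

House | Drink | Pet | Profession | Team
---------------------------------------
  1   | juice | cat | teacher | Alpha
  2   | tea | dog | engineer | Beta
  3   | coffee | bird | lawyer | Gamma
  4   | milk | fish | doctor | Delta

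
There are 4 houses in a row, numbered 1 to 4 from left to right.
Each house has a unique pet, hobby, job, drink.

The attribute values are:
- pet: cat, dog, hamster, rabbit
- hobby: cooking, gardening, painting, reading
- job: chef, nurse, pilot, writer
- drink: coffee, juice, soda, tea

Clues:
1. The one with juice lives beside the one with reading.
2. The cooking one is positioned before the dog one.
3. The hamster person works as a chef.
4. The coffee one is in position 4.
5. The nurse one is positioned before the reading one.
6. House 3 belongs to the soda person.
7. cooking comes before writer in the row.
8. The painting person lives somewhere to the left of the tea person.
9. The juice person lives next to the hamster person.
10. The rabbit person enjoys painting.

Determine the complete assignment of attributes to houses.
Solution:

House | Pet | Hobby | Job | Drink
---------------------------------
  1   | rabbit | painting | nurse | juice
  2   | hamster | reading | chef | tea
  3   | cat | cooking | pilot | soda
  4   | dog | gardening | writer | coffee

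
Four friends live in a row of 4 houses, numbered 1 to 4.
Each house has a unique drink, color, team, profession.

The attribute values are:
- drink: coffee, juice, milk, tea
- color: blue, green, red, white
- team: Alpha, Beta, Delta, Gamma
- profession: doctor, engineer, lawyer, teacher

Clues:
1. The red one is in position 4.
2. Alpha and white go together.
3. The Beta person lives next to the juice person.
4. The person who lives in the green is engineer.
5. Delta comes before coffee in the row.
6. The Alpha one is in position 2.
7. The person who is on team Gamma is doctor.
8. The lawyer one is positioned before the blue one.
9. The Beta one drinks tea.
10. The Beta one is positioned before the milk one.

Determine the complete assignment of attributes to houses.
Solution:

House | Drink | Color | Team | Profession
-----------------------------------------
  1   | tea | green | Beta | engineer
  2   | juice | white | Alpha | lawyer
  3   | milk | blue | Delta | teacher
  4   | coffee | red | Gamma | doctor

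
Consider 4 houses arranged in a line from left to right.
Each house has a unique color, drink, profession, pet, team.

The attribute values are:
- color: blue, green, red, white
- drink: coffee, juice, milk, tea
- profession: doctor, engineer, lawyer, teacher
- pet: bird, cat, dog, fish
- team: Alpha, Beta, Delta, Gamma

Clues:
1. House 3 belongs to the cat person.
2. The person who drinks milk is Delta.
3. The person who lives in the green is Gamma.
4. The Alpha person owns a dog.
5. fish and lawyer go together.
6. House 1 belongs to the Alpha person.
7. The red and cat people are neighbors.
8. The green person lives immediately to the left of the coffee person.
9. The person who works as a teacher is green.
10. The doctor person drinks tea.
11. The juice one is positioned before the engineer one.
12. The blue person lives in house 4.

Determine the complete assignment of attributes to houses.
Solution:

House | Color | Drink | Profession | Pet | Team
-----------------------------------------------
  1   | white | tea | doctor | dog | Alpha
  2   | red | milk | lawyer | fish | Delta
  3   | green | juice | teacher | cat | Gamma
  4   | blue | coffee | engineer | bird | Beta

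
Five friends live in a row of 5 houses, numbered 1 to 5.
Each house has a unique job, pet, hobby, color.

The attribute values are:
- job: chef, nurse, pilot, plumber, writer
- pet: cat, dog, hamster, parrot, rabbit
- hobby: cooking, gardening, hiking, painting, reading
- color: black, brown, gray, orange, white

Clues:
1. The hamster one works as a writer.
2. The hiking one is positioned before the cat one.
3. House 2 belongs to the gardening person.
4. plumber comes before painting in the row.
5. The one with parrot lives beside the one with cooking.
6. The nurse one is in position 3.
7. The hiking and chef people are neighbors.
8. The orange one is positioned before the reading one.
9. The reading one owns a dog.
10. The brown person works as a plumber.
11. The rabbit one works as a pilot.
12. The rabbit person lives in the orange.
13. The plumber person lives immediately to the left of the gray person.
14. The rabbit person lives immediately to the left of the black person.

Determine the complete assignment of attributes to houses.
Solution:

House | Job | Pet | Hobby | Color
---------------------------------
  1   | pilot | rabbit | hiking | orange
  2   | chef | parrot | gardening | black
  3   | nurse | cat | cooking | white
  4   | plumber | dog | reading | brown
  5   | writer | hamster | painting | gray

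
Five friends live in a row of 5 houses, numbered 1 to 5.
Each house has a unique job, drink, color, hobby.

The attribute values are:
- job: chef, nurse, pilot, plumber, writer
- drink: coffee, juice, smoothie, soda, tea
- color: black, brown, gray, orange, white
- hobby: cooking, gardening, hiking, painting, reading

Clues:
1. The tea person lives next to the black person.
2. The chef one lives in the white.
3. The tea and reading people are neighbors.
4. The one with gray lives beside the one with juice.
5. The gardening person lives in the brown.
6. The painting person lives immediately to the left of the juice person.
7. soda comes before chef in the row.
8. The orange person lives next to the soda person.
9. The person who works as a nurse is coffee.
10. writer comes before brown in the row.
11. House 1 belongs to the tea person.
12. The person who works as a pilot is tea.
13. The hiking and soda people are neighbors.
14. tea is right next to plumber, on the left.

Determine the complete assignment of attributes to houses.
Solution:

House | Job | Drink | Color | Hobby
-----------------------------------
  1   | pilot | tea | orange | hiking
  2   | plumber | soda | black | reading
  3   | writer | smoothie | gray | painting
  4   | chef | juice | white | cooking
  5   | nurse | coffee | brown | gardening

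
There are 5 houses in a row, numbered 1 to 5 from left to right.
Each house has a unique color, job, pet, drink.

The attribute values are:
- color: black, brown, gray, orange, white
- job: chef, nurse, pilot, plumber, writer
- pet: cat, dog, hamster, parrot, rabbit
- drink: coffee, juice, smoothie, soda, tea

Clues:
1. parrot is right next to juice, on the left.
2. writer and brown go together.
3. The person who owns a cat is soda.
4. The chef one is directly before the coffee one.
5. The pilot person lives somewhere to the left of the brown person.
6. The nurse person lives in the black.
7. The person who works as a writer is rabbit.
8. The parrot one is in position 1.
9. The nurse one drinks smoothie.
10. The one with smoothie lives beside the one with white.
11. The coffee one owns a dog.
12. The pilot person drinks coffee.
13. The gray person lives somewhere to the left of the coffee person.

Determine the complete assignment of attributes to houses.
Solution:

House | Color | Job | Pet | Drink
---------------------------------
  1   | black | nurse | parrot | smoothie
  2   | white | plumber | hamster | juice
  3   | gray | chef | cat | soda
  4   | orange | pilot | dog | coffee
  5   | brown | writer | rabbit | tea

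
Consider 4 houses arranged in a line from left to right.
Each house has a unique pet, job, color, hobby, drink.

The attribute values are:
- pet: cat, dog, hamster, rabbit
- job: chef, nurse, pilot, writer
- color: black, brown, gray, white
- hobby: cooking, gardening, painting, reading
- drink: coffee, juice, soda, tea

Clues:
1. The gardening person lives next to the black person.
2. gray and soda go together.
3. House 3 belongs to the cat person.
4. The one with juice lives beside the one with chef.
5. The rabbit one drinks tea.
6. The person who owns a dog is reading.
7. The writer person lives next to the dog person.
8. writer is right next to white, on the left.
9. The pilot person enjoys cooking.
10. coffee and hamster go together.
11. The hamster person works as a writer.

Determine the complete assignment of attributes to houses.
Solution:

House | Pet | Job | Color | Hobby | Drink
-----------------------------------------
  1   | hamster | writer | brown | painting | coffee
  2   | dog | nurse | white | reading | juice
  3   | cat | chef | gray | gardening | soda
  4   | rabbit | pilot | black | cooking | tea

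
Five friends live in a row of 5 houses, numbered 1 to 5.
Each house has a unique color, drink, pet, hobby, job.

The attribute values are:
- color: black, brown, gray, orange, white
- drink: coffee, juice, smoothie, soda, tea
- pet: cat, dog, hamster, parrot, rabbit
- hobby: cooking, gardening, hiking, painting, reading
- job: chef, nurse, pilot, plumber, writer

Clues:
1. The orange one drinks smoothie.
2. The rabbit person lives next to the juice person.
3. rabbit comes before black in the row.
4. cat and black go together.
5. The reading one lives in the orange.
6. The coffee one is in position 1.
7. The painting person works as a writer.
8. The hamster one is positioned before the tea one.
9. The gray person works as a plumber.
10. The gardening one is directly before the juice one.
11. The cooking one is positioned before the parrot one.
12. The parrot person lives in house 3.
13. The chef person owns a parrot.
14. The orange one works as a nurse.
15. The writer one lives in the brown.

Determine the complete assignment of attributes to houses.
Solution:

House | Color | Drink | Pet | Hobby | Job
-----------------------------------------
  1   | gray | coffee | rabbit | gardening | plumber
  2   | black | juice | cat | cooking | pilot
  3   | white | soda | parrot | hiking | chef
  4   | orange | smoothie | hamster | reading | nurse
  5   | brown | tea | dog | painting | writer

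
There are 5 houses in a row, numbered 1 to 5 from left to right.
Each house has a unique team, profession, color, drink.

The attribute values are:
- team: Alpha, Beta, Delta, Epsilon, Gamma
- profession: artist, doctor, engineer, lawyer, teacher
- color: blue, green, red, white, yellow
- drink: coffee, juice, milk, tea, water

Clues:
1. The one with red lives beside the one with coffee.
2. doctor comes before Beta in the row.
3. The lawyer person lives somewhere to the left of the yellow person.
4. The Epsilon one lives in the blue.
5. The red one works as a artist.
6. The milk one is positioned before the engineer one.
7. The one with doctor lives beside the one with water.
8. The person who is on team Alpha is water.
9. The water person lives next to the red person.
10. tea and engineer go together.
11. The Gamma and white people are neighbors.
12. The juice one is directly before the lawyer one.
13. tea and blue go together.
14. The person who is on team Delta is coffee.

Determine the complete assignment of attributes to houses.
Solution:

House | Team | Profession | Color | Drink
-----------------------------------------
  1   | Gamma | doctor | green | juice
  2   | Alpha | lawyer | white | water
  3   | Beta | artist | red | milk
  4   | Delta | teacher | yellow | coffee
  5   | Epsilon | engineer | blue | tea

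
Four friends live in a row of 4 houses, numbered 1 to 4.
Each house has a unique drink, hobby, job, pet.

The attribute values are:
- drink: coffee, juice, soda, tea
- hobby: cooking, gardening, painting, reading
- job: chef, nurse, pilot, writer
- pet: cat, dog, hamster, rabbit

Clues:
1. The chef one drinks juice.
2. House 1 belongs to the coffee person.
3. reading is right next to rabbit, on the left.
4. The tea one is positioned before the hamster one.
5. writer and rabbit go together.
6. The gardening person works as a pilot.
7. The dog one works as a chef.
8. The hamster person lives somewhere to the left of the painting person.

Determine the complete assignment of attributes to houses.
Solution:

House | Drink | Hobby | Job | Pet
---------------------------------
  1   | coffee | reading | nurse | cat
  2   | tea | cooking | writer | rabbit
  3   | soda | gardening | pilot | hamster
  4   | juice | painting | chef | dog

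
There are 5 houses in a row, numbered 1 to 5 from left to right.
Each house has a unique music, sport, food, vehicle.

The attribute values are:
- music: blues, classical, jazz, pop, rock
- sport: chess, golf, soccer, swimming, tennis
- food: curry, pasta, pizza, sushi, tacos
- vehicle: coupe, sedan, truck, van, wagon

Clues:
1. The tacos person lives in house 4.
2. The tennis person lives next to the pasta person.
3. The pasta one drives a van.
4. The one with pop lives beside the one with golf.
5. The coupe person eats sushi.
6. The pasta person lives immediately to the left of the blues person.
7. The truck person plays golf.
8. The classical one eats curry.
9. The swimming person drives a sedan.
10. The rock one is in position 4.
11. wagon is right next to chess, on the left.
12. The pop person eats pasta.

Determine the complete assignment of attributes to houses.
Solution:

House | Music | Sport | Food | Vehicle
--------------------------------------
  1   | classical | tennis | curry | wagon
  2   | pop | chess | pasta | van
  3   | blues | golf | pizza | truck
  4   | rock | swimming | tacos | sedan
  5   | jazz | soccer | sushi | coupe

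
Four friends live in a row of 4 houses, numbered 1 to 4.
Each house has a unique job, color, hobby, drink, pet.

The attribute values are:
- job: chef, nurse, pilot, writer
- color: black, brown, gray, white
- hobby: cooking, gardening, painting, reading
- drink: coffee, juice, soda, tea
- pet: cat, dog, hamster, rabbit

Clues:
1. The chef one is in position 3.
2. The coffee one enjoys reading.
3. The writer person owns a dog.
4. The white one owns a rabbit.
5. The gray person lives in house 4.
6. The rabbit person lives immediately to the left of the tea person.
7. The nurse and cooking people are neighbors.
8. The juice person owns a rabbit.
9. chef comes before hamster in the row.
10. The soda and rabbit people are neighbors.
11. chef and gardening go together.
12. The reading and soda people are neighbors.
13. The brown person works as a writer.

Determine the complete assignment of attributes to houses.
Solution:

House | Job | Color | Hobby | Drink | Pet
-----------------------------------------
  1   | nurse | black | reading | coffee | cat
  2   | writer | brown | cooking | soda | dog
  3   | chef | white | gardening | juice | rabbit
  4   | pilot | gray | painting | tea | hamster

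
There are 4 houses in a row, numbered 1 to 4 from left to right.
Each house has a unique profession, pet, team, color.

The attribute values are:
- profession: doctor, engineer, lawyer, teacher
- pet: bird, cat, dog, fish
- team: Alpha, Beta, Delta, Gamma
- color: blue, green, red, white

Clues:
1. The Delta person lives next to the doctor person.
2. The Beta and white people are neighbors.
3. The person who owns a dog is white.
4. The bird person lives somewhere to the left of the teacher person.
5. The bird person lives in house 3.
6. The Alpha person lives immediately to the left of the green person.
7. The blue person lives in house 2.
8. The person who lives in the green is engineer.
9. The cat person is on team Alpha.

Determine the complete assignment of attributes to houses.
Solution:

House | Profession | Pet | Team | Color
---------------------------------------
  1   | lawyer | fish | Delta | red
  2   | doctor | cat | Alpha | blue
  3   | engineer | bird | Beta | green
  4   | teacher | dog | Gamma | white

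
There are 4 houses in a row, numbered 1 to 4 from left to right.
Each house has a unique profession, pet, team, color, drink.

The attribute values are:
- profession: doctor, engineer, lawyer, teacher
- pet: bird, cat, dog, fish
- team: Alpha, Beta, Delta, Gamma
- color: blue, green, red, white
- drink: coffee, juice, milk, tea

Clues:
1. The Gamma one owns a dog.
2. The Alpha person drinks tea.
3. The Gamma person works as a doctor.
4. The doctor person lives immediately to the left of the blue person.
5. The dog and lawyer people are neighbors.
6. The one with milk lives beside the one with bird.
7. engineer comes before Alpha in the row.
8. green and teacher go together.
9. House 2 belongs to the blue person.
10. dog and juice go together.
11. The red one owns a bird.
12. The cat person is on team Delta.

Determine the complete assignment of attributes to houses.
Solution:

House | Profession | Pet | Team | Color | Drink
-----------------------------------------------
  1   | doctor | dog | Gamma | white | juice
  2   | lawyer | cat | Delta | blue | milk
  3   | engineer | bird | Beta | red | coffee
  4   | teacher | fish | Alpha | green | tea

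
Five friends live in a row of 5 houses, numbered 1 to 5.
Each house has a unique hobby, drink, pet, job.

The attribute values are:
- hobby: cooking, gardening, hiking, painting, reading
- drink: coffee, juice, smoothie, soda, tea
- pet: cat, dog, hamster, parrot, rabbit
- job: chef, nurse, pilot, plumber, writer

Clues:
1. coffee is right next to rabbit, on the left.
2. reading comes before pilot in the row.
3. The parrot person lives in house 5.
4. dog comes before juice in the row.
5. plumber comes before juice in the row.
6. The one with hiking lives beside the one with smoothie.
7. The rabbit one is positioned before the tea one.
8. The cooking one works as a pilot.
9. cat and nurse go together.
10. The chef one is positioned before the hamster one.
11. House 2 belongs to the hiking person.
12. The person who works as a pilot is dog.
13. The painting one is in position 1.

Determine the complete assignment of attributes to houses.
Solution:

House | Hobby | Drink | Pet | Job
---------------------------------
  1   | painting | coffee | cat | nurse
  2   | hiking | soda | rabbit | chef
  3   | reading | smoothie | hamster | plumber
  4   | cooking | tea | dog | pilot
  5   | gardening | juice | parrot | writer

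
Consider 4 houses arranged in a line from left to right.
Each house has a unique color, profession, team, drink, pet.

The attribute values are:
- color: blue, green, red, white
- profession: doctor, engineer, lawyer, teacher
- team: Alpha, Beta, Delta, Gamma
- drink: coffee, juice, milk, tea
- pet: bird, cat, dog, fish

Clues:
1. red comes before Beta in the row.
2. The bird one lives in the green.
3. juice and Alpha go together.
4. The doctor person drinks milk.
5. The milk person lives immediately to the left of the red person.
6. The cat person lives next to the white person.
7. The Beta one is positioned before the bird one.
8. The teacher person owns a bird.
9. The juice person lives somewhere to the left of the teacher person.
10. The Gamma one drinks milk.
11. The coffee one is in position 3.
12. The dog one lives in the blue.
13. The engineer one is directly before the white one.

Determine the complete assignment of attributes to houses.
Solution:

House | Color | Profession | Team | Drink | Pet
-----------------------------------------------
  1   | blue | doctor | Gamma | milk | dog
  2   | red | engineer | Alpha | juice | cat
  3   | white | lawyer | Beta | coffee | fish
  4   | green | teacher | Delta | tea | bird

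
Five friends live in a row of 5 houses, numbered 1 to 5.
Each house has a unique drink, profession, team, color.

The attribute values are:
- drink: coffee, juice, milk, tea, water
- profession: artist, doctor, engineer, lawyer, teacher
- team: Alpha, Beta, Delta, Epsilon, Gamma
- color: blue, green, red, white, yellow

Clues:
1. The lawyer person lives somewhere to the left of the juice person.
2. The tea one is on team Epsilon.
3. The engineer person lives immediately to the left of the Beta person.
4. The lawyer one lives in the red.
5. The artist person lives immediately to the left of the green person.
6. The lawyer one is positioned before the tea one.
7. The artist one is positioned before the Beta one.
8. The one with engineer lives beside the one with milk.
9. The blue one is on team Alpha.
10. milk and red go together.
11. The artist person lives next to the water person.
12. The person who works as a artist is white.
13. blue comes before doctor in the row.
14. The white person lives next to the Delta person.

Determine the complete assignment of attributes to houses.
Solution:

House | Drink | Profession | Team | Color
-----------------------------------------
  1   | coffee | artist | Gamma | white
  2   | water | engineer | Delta | green
  3   | milk | lawyer | Beta | red
  4   | juice | teacher | Alpha | blue
  5   | tea | doctor | Epsilon | yellow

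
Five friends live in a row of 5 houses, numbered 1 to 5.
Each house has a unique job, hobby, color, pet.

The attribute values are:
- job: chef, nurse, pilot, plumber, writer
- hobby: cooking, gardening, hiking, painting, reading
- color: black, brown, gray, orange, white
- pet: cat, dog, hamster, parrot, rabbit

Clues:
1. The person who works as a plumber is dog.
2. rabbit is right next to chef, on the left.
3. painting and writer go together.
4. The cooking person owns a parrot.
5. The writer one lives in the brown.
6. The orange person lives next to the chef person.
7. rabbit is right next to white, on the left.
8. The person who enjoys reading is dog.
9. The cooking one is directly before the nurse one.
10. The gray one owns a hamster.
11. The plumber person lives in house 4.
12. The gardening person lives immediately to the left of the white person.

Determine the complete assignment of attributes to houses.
Solution:

House | Job | Hobby | Color | Pet
---------------------------------
  1   | pilot | gardening | orange | rabbit
  2   | chef | cooking | white | parrot
  3   | nurse | hiking | gray | hamster
  4   | plumber | reading | black | dog
  5   | writer | painting | brown | cat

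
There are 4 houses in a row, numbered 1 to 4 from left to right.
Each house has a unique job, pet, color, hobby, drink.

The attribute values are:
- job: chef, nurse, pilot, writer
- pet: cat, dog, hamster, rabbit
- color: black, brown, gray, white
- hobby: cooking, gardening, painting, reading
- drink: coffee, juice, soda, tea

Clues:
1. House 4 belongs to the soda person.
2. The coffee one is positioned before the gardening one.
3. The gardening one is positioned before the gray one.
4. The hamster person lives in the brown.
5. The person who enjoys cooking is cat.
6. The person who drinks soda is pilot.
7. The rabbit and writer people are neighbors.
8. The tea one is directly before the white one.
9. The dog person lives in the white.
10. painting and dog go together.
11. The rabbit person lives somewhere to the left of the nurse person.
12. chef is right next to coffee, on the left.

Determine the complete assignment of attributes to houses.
Solution:

House | Job | Pet | Color | Hobby | Drink
-----------------------------------------
  1   | chef | rabbit | black | reading | tea
  2   | writer | dog | white | painting | coffee
  3   | nurse | hamster | brown | gardening | juice
  4   | pilot | cat | gray | cooking | soda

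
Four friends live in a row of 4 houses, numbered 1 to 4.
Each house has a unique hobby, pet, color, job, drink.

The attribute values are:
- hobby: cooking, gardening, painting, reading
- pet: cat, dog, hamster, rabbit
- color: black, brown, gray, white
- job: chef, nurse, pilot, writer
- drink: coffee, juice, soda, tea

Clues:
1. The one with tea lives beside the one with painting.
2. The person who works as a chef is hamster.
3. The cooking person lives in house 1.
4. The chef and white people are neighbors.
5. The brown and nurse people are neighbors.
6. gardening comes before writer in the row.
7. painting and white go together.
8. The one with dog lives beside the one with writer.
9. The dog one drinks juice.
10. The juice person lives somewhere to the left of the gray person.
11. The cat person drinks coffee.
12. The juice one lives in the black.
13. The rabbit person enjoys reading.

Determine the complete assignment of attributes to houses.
Solution:

House | Hobby | Pet | Color | Job | Drink
-----------------------------------------
  1   | cooking | hamster | brown | chef | tea
  2   | painting | cat | white | nurse | coffee
  3   | gardening | dog | black | pilot | juice
  4   | reading | rabbit | gray | writer | soda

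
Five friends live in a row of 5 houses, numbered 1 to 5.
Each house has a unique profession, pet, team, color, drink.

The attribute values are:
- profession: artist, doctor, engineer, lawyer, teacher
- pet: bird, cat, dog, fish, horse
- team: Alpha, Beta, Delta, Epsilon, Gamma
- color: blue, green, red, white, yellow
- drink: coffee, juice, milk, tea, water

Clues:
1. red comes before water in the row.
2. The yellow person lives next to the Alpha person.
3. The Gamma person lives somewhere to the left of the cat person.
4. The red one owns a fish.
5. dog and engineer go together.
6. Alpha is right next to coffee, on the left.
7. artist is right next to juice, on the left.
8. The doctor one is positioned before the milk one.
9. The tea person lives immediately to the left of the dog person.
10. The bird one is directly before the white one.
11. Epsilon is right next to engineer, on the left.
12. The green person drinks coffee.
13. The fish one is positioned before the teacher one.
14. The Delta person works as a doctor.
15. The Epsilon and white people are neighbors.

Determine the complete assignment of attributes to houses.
Solution:

House | Profession | Pet | Team | Color | Drink
-----------------------------------------------
  1   | artist | bird | Epsilon | yellow | tea
  2   | engineer | dog | Alpha | white | juice
  3   | doctor | horse | Delta | green | coffee
  4   | lawyer | fish | Gamma | red | milk
  5   | teacher | cat | Beta | blue | water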